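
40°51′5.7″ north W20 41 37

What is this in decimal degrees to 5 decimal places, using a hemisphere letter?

40.85158° N, 20.69361° W

φ: 40° + 51/60 + 5.7/3600 = 40 + 0.850000 + 0.001583 = 40.851583
Lon: 20° + 41/60 + 37/3600 = 20 + 0.683333 + 0.010278 = 20.693611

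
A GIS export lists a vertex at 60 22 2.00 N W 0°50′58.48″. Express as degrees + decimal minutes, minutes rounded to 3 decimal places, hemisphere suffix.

φ: 22 + 2/60 = 22.03333′
Lon: seconds/60 = 0.97467; minutes = 50 + 0.97467 = 50.97467

60° 22.033′ N, 0° 50.975′ W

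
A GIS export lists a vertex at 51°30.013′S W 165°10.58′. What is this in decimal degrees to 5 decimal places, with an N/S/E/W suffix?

Lat: 51 + 30.013/60 = 51.500217
Longitude: 165 + 10.58/60 = 165.176333

51.50022° S, 165.17633° W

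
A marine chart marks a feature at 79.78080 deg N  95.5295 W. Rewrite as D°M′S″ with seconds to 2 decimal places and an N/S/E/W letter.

φ: whole degrees 79; 46.84800′ → 46′ and 50.8800″
Lon: whole degrees 95; 31.77000′ → 31′ and 46.2000″

79°46′50.88″ N, 95°31′46.20″ W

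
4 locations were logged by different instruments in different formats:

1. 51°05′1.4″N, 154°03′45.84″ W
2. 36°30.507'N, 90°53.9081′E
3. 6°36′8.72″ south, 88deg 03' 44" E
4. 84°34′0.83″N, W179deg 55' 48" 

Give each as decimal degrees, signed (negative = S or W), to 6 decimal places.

1. 51.083722, -154.062733
2. 36.508450, 90.898468
3. -6.602422, 88.062222
4. 84.566897, -179.930000

Point 1:
  φ: 51° + 5/60 + 1.4/3600 = 51 + 0.083333 + 0.000389 = 51.0837222
  N ⇒ keep positive
  λ: 3′ + 45.84″ = 3.76400′; 154 + 3.76400/60 = 154.0627333
  hemisphere W, so the sign is −
Point 2:
  Lat: 36 + 30.507/60 = 36.5084500
  N ⇒ keep positive
  λ: 90 + 53.9081/60 = 90.8984683
  E ⇒ keep positive
Point 3:
  Latitude: 6 + 36/60 + 8.72/3600 = 6.6024222
  S → negative
  λ: 3′ + 44″ = 3.73333′; 88 + 3.73333/60 = 88.0622222
  E ⇒ keep positive
Point 4:
  φ: 84° + 34/60 + 0.83/3600 = 84 + 0.566667 + 0.000231 = 84.5668972
  N → positive
  Lon: 55′ + 48″ = 55.80000′; 179 + 55.80000/60 = 179.9300000
  hemisphere W, so the sign is −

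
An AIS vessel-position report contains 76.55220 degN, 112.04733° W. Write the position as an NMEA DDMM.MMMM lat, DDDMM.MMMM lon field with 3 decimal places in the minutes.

Lat: minutes = (76.552200 − 76) × 60 = 33.13200
λ: 112° + 0.047330 × 60 = 112° 2.83980′

7633.132,N / 11202.840,W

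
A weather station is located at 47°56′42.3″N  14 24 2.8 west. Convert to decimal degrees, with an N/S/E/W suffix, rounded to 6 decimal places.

Lat: 47° + 56/60 + 42.3/3600 = 47 + 0.933333 + 0.011750 = 47.9450833
Longitude: 14° + 24/60 + 2.8/3600 = 14 + 0.400000 + 0.000778 = 14.4007778

47.945083° N, 14.400778° W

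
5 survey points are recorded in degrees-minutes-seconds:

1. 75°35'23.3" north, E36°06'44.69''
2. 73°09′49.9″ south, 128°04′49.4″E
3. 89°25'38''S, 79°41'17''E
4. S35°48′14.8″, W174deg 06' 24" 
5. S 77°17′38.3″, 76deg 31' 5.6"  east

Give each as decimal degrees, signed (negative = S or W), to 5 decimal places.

Point 1:
  Lat: 35′ + 23.3″ = 35.38833′; 75 + 35.38833/60 = 75.589806
  N → positive
  Lon: 6′ + 44.69″ = 6.74483′; 36 + 6.74483/60 = 36.112414
  E ⇒ keep positive
Point 2:
  Lat: 9′ + 49.9″ = 9.83167′; 73 + 9.83167/60 = 73.163861
  S ⇒ negate
  Longitude: 128 + 4/60 + 49.4/3600 = 128.080389
  E → positive
Point 3:
  Latitude: 25′ + 38″ = 25.63333′; 89 + 25.63333/60 = 89.427222
  S ⇒ negate
  Longitude: 79 + 41/60 + 17/3600 = 79.688056
  E ⇒ keep positive
Point 4:
  φ: 48′ + 14.8″ = 48.24667′; 35 + 48.24667/60 = 35.804111
  S → negative
  λ: 174° + 6/60 + 24/3600 = 174 + 0.100000 + 0.006667 = 174.106667
  hemisphere W, so the sign is −
Point 5:
  φ: 77° + 17/60 + 38.3/3600 = 77 + 0.283333 + 0.010639 = 77.293972
  hemisphere S, so the sign is −
  Longitude: 31′ + 5.6″ = 31.09333′; 76 + 31.09333/60 = 76.518222
  E ⇒ keep positive

1. 75.58981, 36.11241
2. -73.16386, 128.08039
3. -89.42722, 79.68806
4. -35.80411, -174.10667
5. -77.29397, 76.51822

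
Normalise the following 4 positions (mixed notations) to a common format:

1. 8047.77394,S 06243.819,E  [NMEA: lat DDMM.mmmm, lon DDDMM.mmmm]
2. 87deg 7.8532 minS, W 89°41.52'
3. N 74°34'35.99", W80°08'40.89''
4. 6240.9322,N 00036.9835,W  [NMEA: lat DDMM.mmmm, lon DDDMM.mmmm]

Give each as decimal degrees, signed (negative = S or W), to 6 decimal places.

Point 1:
  Lat: degrees = first 2 digits = 80, minutes = 47.77394; 80 + 47.77394/60 = 80.7962323
  hemisphere S, so the sign is −
  λ: degrees = first 3 digits = 62, minutes = 43.819; 62 + 43.819/60 = 62.7303167
  E → positive
Point 2:
  φ: 7.8532′ = 0.130887°; total 87.1308867
  S ⇒ negate
  Lon: 41.52′ = 0.692000°; total 89.6920000
  W → negative
Point 3:
  Latitude: 34′ + 35.99″ = 34.59983′; 74 + 34.59983/60 = 74.5766639
  N → positive
  λ: 8′ + 40.89″ = 8.68150′; 80 + 8.68150/60 = 80.1446917
  hemisphere W, so the sign is −
Point 4:
  Latitude: degrees = first 2 digits = 62, minutes = 40.9322; 62 + 40.9322/60 = 62.6822033
  N → positive
  Lon: split at 3 digits → 000° and 36.9835′; 0 + 36.9835/60 = 0.6163917
  W ⇒ negate

1. -80.796232, 62.730317
2. -87.130887, -89.692000
3. 74.576664, -80.144692
4. 62.682203, -0.616392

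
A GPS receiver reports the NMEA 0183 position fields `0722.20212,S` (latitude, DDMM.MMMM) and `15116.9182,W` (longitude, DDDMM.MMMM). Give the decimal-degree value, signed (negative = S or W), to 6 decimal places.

Lat: split at 2 digits → 07° and 22.20212′; 7 + 22.20212/60 = 7.3700353
S → negative
Lon: degrees = first 3 digits = 151, minutes = 16.9182; 151 + 16.9182/60 = 151.2819700
hemisphere W, so the sign is −

-7.370035, -151.281970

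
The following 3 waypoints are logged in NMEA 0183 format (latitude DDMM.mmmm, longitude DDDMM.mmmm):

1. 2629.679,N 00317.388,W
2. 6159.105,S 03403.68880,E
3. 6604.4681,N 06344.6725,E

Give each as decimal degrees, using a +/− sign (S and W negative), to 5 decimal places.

Point 1:
  Lat: degrees = first 2 digits = 26, minutes = 29.679; 26 + 29.679/60 = 26.494650
  N → positive
  λ: degrees = first 3 digits = 3, minutes = 17.388; 3 + 17.388/60 = 3.289800
  W ⇒ negate
Point 2:
  Latitude: split at 2 digits → 61° and 59.105′; 61 + 59.105/60 = 61.985083
  S ⇒ negate
  λ: degrees = first 3 digits = 34, minutes = 3.6888; 34 + 3.6888/60 = 34.061480
  E ⇒ keep positive
Point 3:
  Lat: split at 2 digits → 66° and 4.4681′; 66 + 4.4681/60 = 66.074468
  N → positive
  Lon: degrees = first 3 digits = 63, minutes = 44.6725; 63 + 44.6725/60 = 63.744542
  E → positive

1. 26.49465, -3.28980
2. -61.98508, 34.06148
3. 66.07447, 63.74454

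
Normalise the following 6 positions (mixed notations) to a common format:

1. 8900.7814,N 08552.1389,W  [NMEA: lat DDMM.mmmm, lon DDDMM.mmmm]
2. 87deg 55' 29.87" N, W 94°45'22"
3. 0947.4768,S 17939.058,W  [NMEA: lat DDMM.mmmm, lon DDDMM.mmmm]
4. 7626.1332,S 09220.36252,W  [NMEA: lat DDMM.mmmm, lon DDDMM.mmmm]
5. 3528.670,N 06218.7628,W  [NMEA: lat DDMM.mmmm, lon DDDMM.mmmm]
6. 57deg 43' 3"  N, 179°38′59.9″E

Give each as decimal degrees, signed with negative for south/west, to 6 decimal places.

Point 1:
  φ: degrees = first 2 digits = 89, minutes = 0.7814; 89 + 0.7814/60 = 89.0130233
  N ⇒ keep positive
  Longitude: degrees = first 3 digits = 85, minutes = 52.1389; 85 + 52.1389/60 = 85.8689817
  W → negative
Point 2:
  Lat: 87 + 55/60 + 29.87/3600 = 87.9249639
  N ⇒ keep positive
  Lon: 94° + 45/60 + 22/3600 = 94 + 0.750000 + 0.006111 = 94.7561111
  W → negative
Point 3:
  Lat: degrees = first 2 digits = 9, minutes = 47.4768; 9 + 47.4768/60 = 9.7912800
  hemisphere S, so the sign is −
  Longitude: degrees = first 3 digits = 179, minutes = 39.058; 179 + 39.058/60 = 179.6509667
  W → negative
Point 4:
  Lat: split at 2 digits → 76° and 26.1332′; 76 + 26.1332/60 = 76.4355533
  hemisphere S, so the sign is −
  Lon: split at 3 digits → 092° and 20.36252′; 92 + 20.36252/60 = 92.3393753
  hemisphere W, so the sign is −
Point 5:
  Latitude: split at 2 digits → 35° and 28.67′; 35 + 28.67/60 = 35.4778333
  N → positive
  Lon: split at 3 digits → 062° and 18.7628′; 62 + 18.7628/60 = 62.3127133
  W → negative
Point 6:
  φ: 57 + 43/60 + 3/3600 = 57.7175000
  N → positive
  Longitude: 38′ + 59.9″ = 38.99833′; 179 + 38.99833/60 = 179.6499722
  E → positive

1. 89.013023, -85.868982
2. 87.924964, -94.756111
3. -9.791280, -179.650967
4. -76.435553, -92.339375
5. 35.477833, -62.312713
6. 57.717500, 179.649972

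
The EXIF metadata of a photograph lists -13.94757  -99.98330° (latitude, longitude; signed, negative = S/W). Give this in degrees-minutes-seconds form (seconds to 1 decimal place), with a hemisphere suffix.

13°56′51.3″ S, 99°58′59.9″ W

Latitude is negative → S; |value| = 13.947570
Lat: 0.947570 × 60 = 56.85420′ → 56′, remainder × 60 = 51.252″
Longitude is negative → W; |value| = 99.983300
Lon: 0.983300° → 58.99800′; 0.99800 × 60 = 59.880″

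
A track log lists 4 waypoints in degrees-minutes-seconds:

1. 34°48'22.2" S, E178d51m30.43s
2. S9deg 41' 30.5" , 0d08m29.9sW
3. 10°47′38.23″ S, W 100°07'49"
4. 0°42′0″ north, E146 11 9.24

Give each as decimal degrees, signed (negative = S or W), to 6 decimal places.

1. -34.806167, 178.858453
2. -9.691806, -0.141639
3. -10.793953, -100.130278
4. 0.700000, 146.185900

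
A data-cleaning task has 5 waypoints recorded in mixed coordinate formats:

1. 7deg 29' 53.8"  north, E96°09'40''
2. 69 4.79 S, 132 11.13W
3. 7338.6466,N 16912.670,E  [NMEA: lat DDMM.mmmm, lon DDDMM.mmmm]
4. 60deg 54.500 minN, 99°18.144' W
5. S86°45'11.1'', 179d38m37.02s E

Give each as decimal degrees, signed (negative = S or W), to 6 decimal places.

1. 7.498278, 96.161111
2. -69.079833, -132.185500
3. 73.644110, 169.211167
4. 60.908333, -99.302400
5. -86.753083, 179.643617

Point 1:
  Lat: 7° + 29/60 + 53.8/3600 = 7 + 0.483333 + 0.014944 = 7.4982778
  N → positive
  λ: 96° + 9/60 + 40/3600 = 96 + 0.150000 + 0.011111 = 96.1611111
  E ⇒ keep positive
Point 2:
  φ: 69 + 4.79/60 = 69.0798333
  S ⇒ negate
  λ: 11.13′ = 0.185500°; total 132.1855000
  W → negative
Point 3:
  Lat: split at 2 digits → 73° and 38.6466′; 73 + 38.6466/60 = 73.6441100
  N → positive
  Longitude: degrees = first 3 digits = 169, minutes = 12.67; 169 + 12.67/60 = 169.2111667
  E ⇒ keep positive
Point 4:
  Lat: 60 + 54.5/60 = 60.9083333
  N → positive
  Lon: 18.144′ = 0.302400°; total 99.3024000
  W ⇒ negate
Point 5:
  φ: 45′ + 11.1″ = 45.18500′; 86 + 45.18500/60 = 86.7530833
  hemisphere S, so the sign is −
  Longitude: 179° + 38/60 + 37.02/3600 = 179 + 0.633333 + 0.010283 = 179.6436167
  E → positive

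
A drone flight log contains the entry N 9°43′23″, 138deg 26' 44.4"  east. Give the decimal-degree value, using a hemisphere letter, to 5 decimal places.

9.72306° N, 138.44567° E

Lat: 43′ + 23″ = 43.38333′; 9 + 43.38333/60 = 9.723056
λ: 26′ + 44.4″ = 26.74000′; 138 + 26.74000/60 = 138.445667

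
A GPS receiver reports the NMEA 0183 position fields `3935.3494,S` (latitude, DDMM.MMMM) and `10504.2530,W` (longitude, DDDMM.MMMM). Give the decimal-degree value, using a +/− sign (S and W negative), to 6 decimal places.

-39.589157, -105.070883

Latitude: degrees = first 2 digits = 39, minutes = 35.3494; 39 + 35.3494/60 = 39.5891567
S ⇒ negate
λ: degrees = first 3 digits = 105, minutes = 4.253; 105 + 4.253/60 = 105.0708833
hemisphere W, so the sign is −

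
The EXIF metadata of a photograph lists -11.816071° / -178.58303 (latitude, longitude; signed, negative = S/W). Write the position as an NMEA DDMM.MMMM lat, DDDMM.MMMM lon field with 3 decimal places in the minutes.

1148.964,S / 17834.982,W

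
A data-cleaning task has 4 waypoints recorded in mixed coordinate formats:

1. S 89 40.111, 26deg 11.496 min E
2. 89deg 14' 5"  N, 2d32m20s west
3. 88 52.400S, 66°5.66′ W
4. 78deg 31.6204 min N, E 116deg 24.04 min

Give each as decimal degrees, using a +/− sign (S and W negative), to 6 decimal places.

1. -89.668517, 26.191600
2. 89.234722, -2.538889
3. -88.873333, -66.094333
4. 78.527007, 116.400667

Point 1:
  Latitude: 89 + 40.111/60 = 89.6685167
  S → negative
  Lon: 11.496′ = 0.191600°; total 26.1916000
  E → positive
Point 2:
  φ: 14′ + 5″ = 14.08333′; 89 + 14.08333/60 = 89.2347222
  N ⇒ keep positive
  λ: 2 + 32/60 + 20/3600 = 2.5388889
  W ⇒ negate
Point 3:
  φ: 52.4′ = 0.873333°; total 88.8733333
  S ⇒ negate
  Longitude: 66 + 5.66/60 = 66.0943333
  W ⇒ negate
Point 4:
  Latitude: 78 + 31.6204/60 = 78.5270067
  N → positive
  Lon: 24.04′ = 0.400667°; total 116.4006667
  E ⇒ keep positive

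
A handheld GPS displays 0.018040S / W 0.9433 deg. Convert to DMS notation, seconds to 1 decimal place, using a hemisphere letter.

0°01′4.9″ S, 0°56′35.9″ W

Latitude: whole degrees 0; 1.08240′ → 1′ and 4.944″
λ: 0.943300° → 56.59800′; 0.59800 × 60 = 35.880″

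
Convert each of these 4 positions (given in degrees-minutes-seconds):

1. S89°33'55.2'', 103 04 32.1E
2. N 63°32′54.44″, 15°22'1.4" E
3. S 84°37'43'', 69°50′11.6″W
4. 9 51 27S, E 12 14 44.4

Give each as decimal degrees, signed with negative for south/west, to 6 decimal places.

1. -89.565333, 103.075583
2. 63.548456, 15.367056
3. -84.628611, -69.836556
4. -9.857500, 12.245667

Point 1:
  Lat: 89 + 33/60 + 55.2/3600 = 89.5653333
  S ⇒ negate
  λ: 103° + 4/60 + 32.1/3600 = 103 + 0.066667 + 0.008917 = 103.0755833
  E ⇒ keep positive
Point 2:
  φ: 32′ + 54.44″ = 32.90733′; 63 + 32.90733/60 = 63.5484556
  N ⇒ keep positive
  Lon: 15° + 22/60 + 1.4/3600 = 15 + 0.366667 + 0.000389 = 15.3670556
  E → positive
Point 3:
  φ: 37′ + 43″ = 37.71667′; 84 + 37.71667/60 = 84.6286111
  hemisphere S, so the sign is −
  λ: 69 + 50/60 + 11.6/3600 = 69.8365556
  W ⇒ negate
Point 4:
  φ: 9 + 51/60 + 27/3600 = 9.8575000
  S → negative
  λ: 12 + 14/60 + 44.4/3600 = 12.2456667
  E ⇒ keep positive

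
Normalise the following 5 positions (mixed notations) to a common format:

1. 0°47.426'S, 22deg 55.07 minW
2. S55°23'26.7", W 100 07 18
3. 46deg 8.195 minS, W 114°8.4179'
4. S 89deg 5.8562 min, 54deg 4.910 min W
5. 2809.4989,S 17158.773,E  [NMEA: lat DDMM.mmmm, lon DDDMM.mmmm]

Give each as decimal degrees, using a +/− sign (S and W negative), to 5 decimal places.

Point 1:
  Lat: 47.426′ = 0.790433°; total 0.790433
  S ⇒ negate
  Lon: 55.07′ = 0.917833°; total 22.917833
  hemisphere W, so the sign is −
Point 2:
  Latitude: 55° + 23/60 + 26.7/3600 = 55 + 0.383333 + 0.007417 = 55.390750
  S → negative
  Longitude: 7′ + 18″ = 7.30000′; 100 + 7.30000/60 = 100.121667
  hemisphere W, so the sign is −
Point 3:
  φ: 8.195′ = 0.136583°; total 46.136583
  S → negative
  λ: 8.4179′ = 0.140298°; total 114.140298
  W ⇒ negate
Point 4:
  Lat: 89 + 5.8562/60 = 89.097603
  S → negative
  λ: 4.91′ = 0.081833°; total 54.081833
  W → negative
Point 5:
  Latitude: degrees = first 2 digits = 28, minutes = 9.4989; 28 + 9.4989/60 = 28.158315
  hemisphere S, so the sign is −
  Lon: degrees = first 3 digits = 171, minutes = 58.773; 171 + 58.773/60 = 171.979550
  E → positive

1. -0.79043, -22.91783
2. -55.39075, -100.12167
3. -46.13658, -114.14030
4. -89.09760, -54.08183
5. -28.15832, 171.97955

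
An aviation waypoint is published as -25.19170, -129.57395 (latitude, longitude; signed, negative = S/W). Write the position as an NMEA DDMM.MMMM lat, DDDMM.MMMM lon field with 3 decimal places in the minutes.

Latitude is negative → S; |value| = 25.191700
Lat: minutes = (25.191700 − 25) × 60 = 11.50200
Longitude is negative → W; |value| = 129.573950
λ: minutes = (129.573950 − 129) × 60 = 34.43700

2511.502,S / 12934.437,W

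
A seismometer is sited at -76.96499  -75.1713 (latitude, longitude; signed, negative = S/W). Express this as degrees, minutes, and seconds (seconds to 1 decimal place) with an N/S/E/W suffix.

Latitude is negative → S; |value| = 76.964990
Lat: 0.964990 × 60 = 57.89940′ → 57′, remainder × 60 = 53.964″
Longitude is negative → W; |value| = 75.171300
Lon: whole degrees 75; 10.27800′ → 10′ and 16.680″

76°57′54.0″ S, 75°10′16.7″ W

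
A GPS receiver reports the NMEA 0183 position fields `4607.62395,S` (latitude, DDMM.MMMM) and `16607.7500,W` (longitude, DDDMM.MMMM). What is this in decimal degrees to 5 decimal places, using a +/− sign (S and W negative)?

φ: degrees = first 2 digits = 46, minutes = 7.62395; 46 + 7.62395/60 = 46.127066
S → negative
λ: degrees = first 3 digits = 166, minutes = 7.75; 166 + 7.75/60 = 166.129167
W → negative

-46.12707, -166.12917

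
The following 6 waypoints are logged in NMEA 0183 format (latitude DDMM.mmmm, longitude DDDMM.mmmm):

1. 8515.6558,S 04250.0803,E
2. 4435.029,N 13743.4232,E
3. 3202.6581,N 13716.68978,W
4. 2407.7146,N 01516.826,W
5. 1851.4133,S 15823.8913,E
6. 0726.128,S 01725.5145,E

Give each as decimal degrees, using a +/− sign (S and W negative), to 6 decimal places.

1. -85.260930, 42.834672
2. 44.583817, 137.723720
3. 32.044302, -137.278163
4. 24.128577, -15.280433
5. -18.856888, 158.398188
6. -7.435467, 17.425242

Point 1:
  Lat: degrees = first 2 digits = 85, minutes = 15.6558; 85 + 15.6558/60 = 85.2609300
  S ⇒ negate
  λ: split at 3 digits → 042° and 50.0803′; 42 + 50.0803/60 = 42.8346717
  E → positive
Point 2:
  Lat: split at 2 digits → 44° and 35.029′; 44 + 35.029/60 = 44.5838167
  N ⇒ keep positive
  λ: degrees = first 3 digits = 137, minutes = 43.4232; 137 + 43.4232/60 = 137.7237200
  E → positive
Point 3:
  Latitude: split at 2 digits → 32° and 2.6581′; 32 + 2.6581/60 = 32.0443017
  N → positive
  Longitude: degrees = first 3 digits = 137, minutes = 16.68978; 137 + 16.68978/60 = 137.2781630
  W ⇒ negate
Point 4:
  Latitude: split at 2 digits → 24° and 7.7146′; 24 + 7.7146/60 = 24.1285767
  N → positive
  λ: split at 3 digits → 015° and 16.826′; 15 + 16.826/60 = 15.2804333
  hemisphere W, so the sign is −
Point 5:
  Lat: degrees = first 2 digits = 18, minutes = 51.4133; 18 + 51.4133/60 = 18.8568883
  S → negative
  Lon: degrees = first 3 digits = 158, minutes = 23.8913; 158 + 23.8913/60 = 158.3981883
  E → positive
Point 6:
  Latitude: degrees = first 2 digits = 7, minutes = 26.128; 7 + 26.128/60 = 7.4354667
  S ⇒ negate
  Lon: degrees = first 3 digits = 17, minutes = 25.5145; 17 + 25.5145/60 = 17.4252417
  E → positive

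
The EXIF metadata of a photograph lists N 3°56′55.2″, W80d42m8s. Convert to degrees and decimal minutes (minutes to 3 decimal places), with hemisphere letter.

φ: seconds/60 = 0.92000; minutes = 56 + 0.92000 = 56.92000
Longitude: seconds/60 = 0.13333; minutes = 42 + 0.13333 = 42.13333

3° 56.920′ N, 80° 42.133′ W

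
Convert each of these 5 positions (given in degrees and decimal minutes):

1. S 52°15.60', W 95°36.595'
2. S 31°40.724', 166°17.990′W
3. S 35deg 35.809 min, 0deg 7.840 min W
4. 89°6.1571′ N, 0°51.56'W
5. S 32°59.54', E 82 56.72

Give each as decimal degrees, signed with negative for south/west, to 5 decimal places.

Point 1:
  Latitude: 52 + 15.6/60 = 52.260000
  S ⇒ negate
  Longitude: 36.595′ = 0.609917°; total 95.609917
  W ⇒ negate
Point 2:
  Latitude: 31 + 40.724/60 = 31.678733
  hemisphere S, so the sign is −
  λ: 17.99′ = 0.299833°; total 166.299833
  W → negative
Point 3:
  Latitude: 35.809′ = 0.596817°; total 35.596817
  S → negative
  Longitude: 0 + 7.84/60 = 0.130667
  W ⇒ negate
Point 4:
  Lat: 89 + 6.1571/60 = 89.102618
  N → positive
  Longitude: 0 + 51.56/60 = 0.859333
  W → negative
Point 5:
  Latitude: 59.54′ = 0.992333°; total 32.992333
  hemisphere S, so the sign is −
  Longitude: 56.72′ = 0.945333°; total 82.945333
  E → positive

1. -52.26000, -95.60992
2. -31.67873, -166.29983
3. -35.59682, -0.13067
4. 89.10262, -0.85933
5. -32.99233, 82.94533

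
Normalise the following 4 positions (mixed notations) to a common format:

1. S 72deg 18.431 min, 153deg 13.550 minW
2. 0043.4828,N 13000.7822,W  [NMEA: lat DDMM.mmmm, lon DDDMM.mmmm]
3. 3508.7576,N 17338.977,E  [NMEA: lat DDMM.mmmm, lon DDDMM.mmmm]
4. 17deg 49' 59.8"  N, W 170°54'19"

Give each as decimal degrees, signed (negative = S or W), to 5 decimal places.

1. -72.30718, -153.22583
2. 0.72471, -130.01304
3. 35.14596, 173.64962
4. 17.83328, -170.90528

Point 1:
  Latitude: 72 + 18.431/60 = 72.307183
  hemisphere S, so the sign is −
  λ: 153 + 13.55/60 = 153.225833
  hemisphere W, so the sign is −
Point 2:
  Lat: degrees = first 2 digits = 0, minutes = 43.4828; 0 + 43.4828/60 = 0.724713
  N ⇒ keep positive
  Longitude: split at 3 digits → 130° and 0.7822′; 130 + 0.7822/60 = 130.013037
  hemisphere W, so the sign is −
Point 3:
  Latitude: split at 2 digits → 35° and 8.7576′; 35 + 8.7576/60 = 35.145960
  N → positive
  λ: split at 3 digits → 173° and 38.977′; 173 + 38.977/60 = 173.649617
  E ⇒ keep positive
Point 4:
  φ: 17 + 49/60 + 59.8/3600 = 17.833278
  N ⇒ keep positive
  λ: 170° + 54/60 + 19/3600 = 170 + 0.900000 + 0.005278 = 170.905278
  W → negative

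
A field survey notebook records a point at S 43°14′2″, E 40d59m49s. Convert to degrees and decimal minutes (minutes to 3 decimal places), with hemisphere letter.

43° 14.033′ S, 40° 59.817′ E

φ: seconds/60 = 0.03333; minutes = 14 + 0.03333 = 14.03333
Longitude: 59 + 49/60 = 59.81667′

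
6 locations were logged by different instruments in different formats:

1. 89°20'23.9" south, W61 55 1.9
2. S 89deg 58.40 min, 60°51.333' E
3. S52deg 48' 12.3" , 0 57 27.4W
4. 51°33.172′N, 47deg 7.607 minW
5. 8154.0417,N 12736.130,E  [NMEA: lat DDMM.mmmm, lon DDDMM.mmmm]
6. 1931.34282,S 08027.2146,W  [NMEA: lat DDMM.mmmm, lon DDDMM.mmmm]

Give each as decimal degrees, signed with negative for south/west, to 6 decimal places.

1. -89.339972, -61.917194
2. -89.973333, 60.855550
3. -52.803417, -0.957611
4. 51.552867, -47.126783
5. 81.900695, 127.602167
6. -19.522380, -80.453577

Point 1:
  Lat: 89 + 20/60 + 23.9/3600 = 89.3399722
  hemisphere S, so the sign is −
  Lon: 61° + 55/60 + 1.9/3600 = 61 + 0.916667 + 0.000528 = 61.9171944
  W ⇒ negate
Point 2:
  Latitude: 58.4′ = 0.973333°; total 89.9733333
  hemisphere S, so the sign is −
  Lon: 60 + 51.333/60 = 60.8555500
  E → positive
Point 3:
  φ: 52 + 48/60 + 12.3/3600 = 52.8034167
  S ⇒ negate
  Longitude: 57′ + 27.4″ = 57.45667′; 0 + 57.45667/60 = 0.9576111
  W → negative
Point 4:
  Latitude: 51 + 33.172/60 = 51.5528667
  N ⇒ keep positive
  Longitude: 47 + 7.607/60 = 47.1267833
  W → negative
Point 5:
  Latitude: split at 2 digits → 81° and 54.0417′; 81 + 54.0417/60 = 81.9006950
  N ⇒ keep positive
  λ: degrees = first 3 digits = 127, minutes = 36.13; 127 + 36.13/60 = 127.6021667
  E → positive
Point 6:
  φ: split at 2 digits → 19° and 31.34282′; 19 + 31.34282/60 = 19.5223803
  S ⇒ negate
  λ: split at 3 digits → 080° and 27.2146′; 80 + 27.2146/60 = 80.4535767
  W → negative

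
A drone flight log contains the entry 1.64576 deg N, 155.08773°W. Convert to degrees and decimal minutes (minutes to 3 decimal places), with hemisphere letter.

1° 38.746′ N, 155° 5.264′ W

φ: fractional part 0.645760 → 38.74560 minutes
λ: 155° + 0.087730 × 60 = 155° 5.26380′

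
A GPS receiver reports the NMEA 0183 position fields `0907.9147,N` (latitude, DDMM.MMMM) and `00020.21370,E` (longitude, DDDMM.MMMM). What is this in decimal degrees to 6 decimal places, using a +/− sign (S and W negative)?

9.131912, 0.336895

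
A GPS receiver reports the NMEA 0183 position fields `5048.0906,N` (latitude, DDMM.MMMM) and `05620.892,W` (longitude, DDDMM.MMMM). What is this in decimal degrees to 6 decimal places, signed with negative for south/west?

φ: degrees = first 2 digits = 50, minutes = 48.0906; 50 + 48.0906/60 = 50.8015100
N ⇒ keep positive
Lon: degrees = first 3 digits = 56, minutes = 20.892; 56 + 20.892/60 = 56.3482000
W ⇒ negate

50.801510, -56.348200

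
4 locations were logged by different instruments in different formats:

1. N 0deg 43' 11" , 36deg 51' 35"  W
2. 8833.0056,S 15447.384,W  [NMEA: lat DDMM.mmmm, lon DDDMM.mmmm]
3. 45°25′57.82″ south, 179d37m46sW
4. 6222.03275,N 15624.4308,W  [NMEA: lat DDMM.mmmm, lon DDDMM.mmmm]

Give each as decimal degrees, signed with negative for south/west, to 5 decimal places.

Point 1:
  φ: 43′ + 11″ = 43.18333′; 0 + 43.18333/60 = 0.719722
  N ⇒ keep positive
  λ: 36 + 51/60 + 35/3600 = 36.859722
  W → negative
Point 2:
  φ: split at 2 digits → 88° and 33.0056′; 88 + 33.0056/60 = 88.550093
  S ⇒ negate
  Lon: split at 3 digits → 154° and 47.384′; 154 + 47.384/60 = 154.789733
  W → negative
Point 3:
  Latitude: 45° + 25/60 + 57.82/3600 = 45 + 0.416667 + 0.016061 = 45.432728
  hemisphere S, so the sign is −
  Longitude: 37′ + 46″ = 37.76667′; 179 + 37.76667/60 = 179.629444
  hemisphere W, so the sign is −
Point 4:
  Lat: degrees = first 2 digits = 62, minutes = 22.03275; 62 + 22.03275/60 = 62.367213
  N ⇒ keep positive
  λ: degrees = first 3 digits = 156, minutes = 24.4308; 156 + 24.4308/60 = 156.407180
  W ⇒ negate

1. 0.71972, -36.85972
2. -88.55009, -154.78973
3. -45.43273, -179.62944
4. 62.36721, -156.40718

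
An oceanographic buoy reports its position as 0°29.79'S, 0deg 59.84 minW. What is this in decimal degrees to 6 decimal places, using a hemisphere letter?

0.496500° S, 0.997333° W

Lat: 29.79′ = 0.496500°; total 0.4965000
Lon: 0 + 59.84/60 = 0.9973333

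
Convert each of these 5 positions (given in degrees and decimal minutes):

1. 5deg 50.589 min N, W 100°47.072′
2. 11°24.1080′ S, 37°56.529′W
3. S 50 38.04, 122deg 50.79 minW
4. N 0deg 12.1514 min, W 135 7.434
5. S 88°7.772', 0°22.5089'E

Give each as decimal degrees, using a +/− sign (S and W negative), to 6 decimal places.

1. 5.843150, -100.784533
2. -11.401800, -37.942150
3. -50.634000, -122.846500
4. 0.202523, -135.123900
5. -88.129533, 0.375148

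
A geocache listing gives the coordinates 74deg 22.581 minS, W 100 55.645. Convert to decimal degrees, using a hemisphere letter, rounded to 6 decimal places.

φ: 74 + 22.581/60 = 74.3763500
λ: 100 + 55.645/60 = 100.9274167

74.376350° S, 100.927417° W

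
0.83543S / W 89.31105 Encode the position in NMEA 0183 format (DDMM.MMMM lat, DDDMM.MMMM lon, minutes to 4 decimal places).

0050.1258,S / 08918.6630,W

φ: fractional part 0.835430 → 50.125800 minutes
λ: 89° + 0.311050 × 60 = 89° 18.663000′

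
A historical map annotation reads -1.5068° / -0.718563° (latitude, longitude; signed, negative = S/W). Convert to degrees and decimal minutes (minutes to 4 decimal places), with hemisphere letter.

1° 30.4080′ S, 0° 43.1138′ W

Latitude is negative → S; |value| = 1.506800
Latitude: 1° + 0.506800 × 60 = 1° 30.408000′
Longitude is negative → W; |value| = 0.718563
Lon: minutes = (0.718563 − 0) × 60 = 43.113780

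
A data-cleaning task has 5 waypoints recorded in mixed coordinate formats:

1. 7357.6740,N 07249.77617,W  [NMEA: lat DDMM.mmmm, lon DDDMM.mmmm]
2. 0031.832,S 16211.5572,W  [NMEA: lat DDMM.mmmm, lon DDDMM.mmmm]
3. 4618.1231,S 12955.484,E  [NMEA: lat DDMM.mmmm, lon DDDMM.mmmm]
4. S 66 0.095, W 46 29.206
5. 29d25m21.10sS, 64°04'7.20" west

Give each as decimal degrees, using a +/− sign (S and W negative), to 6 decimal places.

1. 73.961233, -72.829603
2. -0.530533, -162.192620
3. -46.302052, 129.924733
4. -66.001583, -46.486767
5. -29.422528, -64.068667

Point 1:
  Lat: split at 2 digits → 73° and 57.674′; 73 + 57.674/60 = 73.9612333
  N ⇒ keep positive
  Lon: split at 3 digits → 072° and 49.77617′; 72 + 49.77617/60 = 72.8296028
  hemisphere W, so the sign is −
Point 2:
  Latitude: split at 2 digits → 00° and 31.832′; 0 + 31.832/60 = 0.5305333
  S ⇒ negate
  Longitude: split at 3 digits → 162° and 11.5572′; 162 + 11.5572/60 = 162.1926200
  hemisphere W, so the sign is −
Point 3:
  φ: split at 2 digits → 46° and 18.1231′; 46 + 18.1231/60 = 46.3020517
  S → negative
  Lon: degrees = first 3 digits = 129, minutes = 55.484; 129 + 55.484/60 = 129.9247333
  E → positive
Point 4:
  Latitude: 66 + 0.095/60 = 66.0015833
  S → negative
  λ: 29.206′ = 0.486767°; total 46.4867667
  W ⇒ negate
Point 5:
  Latitude: 25′ + 21.1″ = 25.35167′; 29 + 25.35167/60 = 29.4225278
  hemisphere S, so the sign is −
  Longitude: 4′ + 7.2″ = 4.12000′; 64 + 4.12000/60 = 64.0686667
  hemisphere W, so the sign is −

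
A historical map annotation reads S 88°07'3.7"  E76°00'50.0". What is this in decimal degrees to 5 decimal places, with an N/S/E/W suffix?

88.11769° S, 76.01389° E

Latitude: 7′ + 3.7″ = 7.06167′; 88 + 7.06167/60 = 88.117694
Longitude: 76° + 0/60 + 50/3600 = 76 + 0.000000 + 0.013889 = 76.013889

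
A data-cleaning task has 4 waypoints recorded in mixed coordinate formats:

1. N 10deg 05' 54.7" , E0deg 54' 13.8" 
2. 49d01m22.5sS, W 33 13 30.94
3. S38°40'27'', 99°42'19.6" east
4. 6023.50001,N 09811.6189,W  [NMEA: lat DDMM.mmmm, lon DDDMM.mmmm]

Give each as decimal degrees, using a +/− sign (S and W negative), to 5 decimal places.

Point 1:
  Lat: 10° + 5/60 + 54.7/3600 = 10 + 0.083333 + 0.015194 = 10.098528
  N → positive
  Lon: 0° + 54/60 + 13.8/3600 = 0 + 0.900000 + 0.003833 = 0.903833
  E → positive
Point 2:
  φ: 1′ + 22.5″ = 1.37500′; 49 + 1.37500/60 = 49.022917
  S ⇒ negate
  λ: 33° + 13/60 + 30.94/3600 = 33 + 0.216667 + 0.008594 = 33.225261
  hemisphere W, so the sign is −
Point 3:
  Latitude: 40′ + 27″ = 40.45000′; 38 + 40.45000/60 = 38.674167
  S → negative
  λ: 99 + 42/60 + 19.6/3600 = 99.705444
  E → positive
Point 4:
  Lat: degrees = first 2 digits = 60, minutes = 23.50001; 60 + 23.50001/60 = 60.391667
  N → positive
  λ: split at 3 digits → 098° and 11.6189′; 98 + 11.6189/60 = 98.193648
  hemisphere W, so the sign is −

1. 10.09853, 0.90383
2. -49.02292, -33.22526
3. -38.67417, 99.70544
4. 60.39167, -98.19365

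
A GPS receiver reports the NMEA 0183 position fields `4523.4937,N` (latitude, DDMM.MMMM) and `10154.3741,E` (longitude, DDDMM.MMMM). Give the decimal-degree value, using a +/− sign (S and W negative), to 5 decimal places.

45.39156, 101.90624

Lat: degrees = first 2 digits = 45, minutes = 23.4937; 45 + 23.4937/60 = 45.391562
N → positive
λ: split at 3 digits → 101° and 54.3741′; 101 + 54.3741/60 = 101.906235
E ⇒ keep positive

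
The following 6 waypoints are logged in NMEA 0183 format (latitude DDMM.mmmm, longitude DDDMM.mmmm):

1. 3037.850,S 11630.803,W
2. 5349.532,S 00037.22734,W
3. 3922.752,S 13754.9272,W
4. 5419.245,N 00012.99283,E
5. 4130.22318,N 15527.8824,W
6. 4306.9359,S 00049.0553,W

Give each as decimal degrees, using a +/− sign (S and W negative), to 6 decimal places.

1. -30.630833, -116.513383
2. -53.825533, -0.620456
3. -39.379200, -137.915453
4. 54.320750, 0.216547
5. 41.503720, -155.464707
6. -43.115598, -0.817588

Point 1:
  Latitude: split at 2 digits → 30° and 37.85′; 30 + 37.85/60 = 30.6308333
  hemisphere S, so the sign is −
  Lon: split at 3 digits → 116° and 30.803′; 116 + 30.803/60 = 116.5133833
  W → negative
Point 2:
  Lat: split at 2 digits → 53° and 49.532′; 53 + 49.532/60 = 53.8255333
  S ⇒ negate
  Longitude: split at 3 digits → 000° and 37.22734′; 0 + 37.22734/60 = 0.6204557
  W → negative
Point 3:
  Lat: degrees = first 2 digits = 39, minutes = 22.752; 39 + 22.752/60 = 39.3792000
  hemisphere S, so the sign is −
  Lon: degrees = first 3 digits = 137, minutes = 54.9272; 137 + 54.9272/60 = 137.9154533
  hemisphere W, so the sign is −
Point 4:
  Lat: degrees = first 2 digits = 54, minutes = 19.245; 54 + 19.245/60 = 54.3207500
  N → positive
  Longitude: split at 3 digits → 000° and 12.99283′; 0 + 12.99283/60 = 0.2165472
  E ⇒ keep positive
Point 5:
  Lat: degrees = first 2 digits = 41, minutes = 30.22318; 41 + 30.22318/60 = 41.5037197
  N ⇒ keep positive
  Lon: degrees = first 3 digits = 155, minutes = 27.8824; 155 + 27.8824/60 = 155.4647067
  W → negative
Point 6:
  φ: degrees = first 2 digits = 43, minutes = 6.9359; 43 + 6.9359/60 = 43.1155983
  S → negative
  λ: degrees = first 3 digits = 0, minutes = 49.0553; 0 + 49.0553/60 = 0.8175883
  W ⇒ negate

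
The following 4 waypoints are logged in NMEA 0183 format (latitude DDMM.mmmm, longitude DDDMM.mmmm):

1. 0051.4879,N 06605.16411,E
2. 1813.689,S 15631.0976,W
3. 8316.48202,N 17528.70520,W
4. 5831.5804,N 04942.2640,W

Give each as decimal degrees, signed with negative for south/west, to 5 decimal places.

Point 1:
  φ: degrees = first 2 digits = 0, minutes = 51.4879; 0 + 51.4879/60 = 0.858132
  N ⇒ keep positive
  Lon: split at 3 digits → 066° and 5.16411′; 66 + 5.16411/60 = 66.086069
  E → positive
Point 2:
  φ: degrees = first 2 digits = 18, minutes = 13.689; 18 + 13.689/60 = 18.228150
  hemisphere S, so the sign is −
  Longitude: degrees = first 3 digits = 156, minutes = 31.0976; 156 + 31.0976/60 = 156.518293
  hemisphere W, so the sign is −
Point 3:
  φ: split at 2 digits → 83° and 16.48202′; 83 + 16.48202/60 = 83.274700
  N → positive
  Lon: degrees = first 3 digits = 175, minutes = 28.7052; 175 + 28.7052/60 = 175.478420
  hemisphere W, so the sign is −
Point 4:
  Latitude: split at 2 digits → 58° and 31.5804′; 58 + 31.5804/60 = 58.526340
  N → positive
  Longitude: degrees = first 3 digits = 49, minutes = 42.264; 49 + 42.264/60 = 49.704400
  hemisphere W, so the sign is −

1. 0.85813, 66.08607
2. -18.22815, -156.51829
3. 83.27470, -175.47842
4. 58.52634, -49.70440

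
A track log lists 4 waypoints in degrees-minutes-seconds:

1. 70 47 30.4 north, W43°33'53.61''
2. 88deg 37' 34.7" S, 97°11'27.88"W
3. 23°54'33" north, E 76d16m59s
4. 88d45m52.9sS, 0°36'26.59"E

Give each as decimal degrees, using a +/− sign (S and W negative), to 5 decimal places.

1. 70.79178, -43.56489
2. -88.62631, -97.19108
3. 23.90917, 76.28306
4. -88.76469, 0.60739

Point 1:
  Latitude: 70° + 47/60 + 30.4/3600 = 70 + 0.783333 + 0.008444 = 70.791778
  N → positive
  Longitude: 33′ + 53.61″ = 33.89350′; 43 + 33.89350/60 = 43.564892
  hemisphere W, so the sign is −
Point 2:
  Lat: 88 + 37/60 + 34.7/3600 = 88.626306
  S ⇒ negate
  Lon: 97° + 11/60 + 27.88/3600 = 97 + 0.183333 + 0.007744 = 97.191078
  W ⇒ negate
Point 3:
  Lat: 23° + 54/60 + 33/3600 = 23 + 0.900000 + 0.009167 = 23.909167
  N → positive
  Lon: 76 + 16/60 + 59/3600 = 76.283056
  E ⇒ keep positive
Point 4:
  Latitude: 45′ + 52.9″ = 45.88167′; 88 + 45.88167/60 = 88.764694
  S → negative
  λ: 36′ + 26.59″ = 36.44317′; 0 + 36.44317/60 = 0.607386
  E ⇒ keep positive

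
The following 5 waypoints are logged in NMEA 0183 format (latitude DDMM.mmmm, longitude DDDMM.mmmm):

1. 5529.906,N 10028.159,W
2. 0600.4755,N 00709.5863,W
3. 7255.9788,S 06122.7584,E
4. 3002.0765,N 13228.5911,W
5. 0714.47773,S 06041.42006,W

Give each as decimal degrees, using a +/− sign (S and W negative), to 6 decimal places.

Point 1:
  Latitude: degrees = first 2 digits = 55, minutes = 29.906; 55 + 29.906/60 = 55.4984333
  N → positive
  λ: degrees = first 3 digits = 100, minutes = 28.159; 100 + 28.159/60 = 100.4693167
  W ⇒ negate
Point 2:
  Latitude: degrees = first 2 digits = 6, minutes = 0.4755; 6 + 0.4755/60 = 6.0079250
  N → positive
  Lon: split at 3 digits → 007° and 9.5863′; 7 + 9.5863/60 = 7.1597717
  W ⇒ negate
Point 3:
  Latitude: split at 2 digits → 72° and 55.9788′; 72 + 55.9788/60 = 72.9329800
  S ⇒ negate
  Lon: split at 3 digits → 061° and 22.7584′; 61 + 22.7584/60 = 61.3793067
  E → positive
Point 4:
  φ: degrees = first 2 digits = 30, minutes = 2.0765; 30 + 2.0765/60 = 30.0346083
  N ⇒ keep positive
  Lon: split at 3 digits → 132° and 28.5911′; 132 + 28.5911/60 = 132.4765183
  W ⇒ negate
Point 5:
  φ: degrees = first 2 digits = 7, minutes = 14.47773; 7 + 14.47773/60 = 7.2412955
  S → negative
  Longitude: split at 3 digits → 060° and 41.42006′; 60 + 41.42006/60 = 60.6903343
  W → negative

1. 55.498433, -100.469317
2. 6.007925, -7.159772
3. -72.932980, 61.379307
4. 30.034608, -132.476518
5. -7.241296, -60.690334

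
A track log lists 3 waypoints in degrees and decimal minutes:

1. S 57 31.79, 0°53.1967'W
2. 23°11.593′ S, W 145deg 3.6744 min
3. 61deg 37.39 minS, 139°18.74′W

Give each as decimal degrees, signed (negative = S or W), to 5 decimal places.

1. -57.52983, -0.88661
2. -23.19322, -145.06124
3. -61.62317, -139.31233

Point 1:
  φ: 31.79′ = 0.529833°; total 57.529833
  hemisphere S, so the sign is −
  Longitude: 0 + 53.1967/60 = 0.886612
  hemisphere W, so the sign is −
Point 2:
  Lat: 23 + 11.593/60 = 23.193217
  hemisphere S, so the sign is −
  Longitude: 145 + 3.6744/60 = 145.061240
  hemisphere W, so the sign is −
Point 3:
  φ: 37.39′ = 0.623167°; total 61.623167
  S ⇒ negate
  λ: 18.74′ = 0.312333°; total 139.312333
  W → negative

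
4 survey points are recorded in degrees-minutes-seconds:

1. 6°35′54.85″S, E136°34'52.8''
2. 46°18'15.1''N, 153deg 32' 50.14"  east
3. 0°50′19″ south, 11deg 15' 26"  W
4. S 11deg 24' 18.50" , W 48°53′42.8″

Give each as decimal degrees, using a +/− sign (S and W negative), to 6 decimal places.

Point 1:
  Latitude: 6° + 35/60 + 54.85/3600 = 6 + 0.583333 + 0.015236 = 6.5985694
  S → negative
  λ: 136° + 34/60 + 52.8/3600 = 136 + 0.566667 + 0.014667 = 136.5813333
  E → positive
Point 2:
  Lat: 46° + 18/60 + 15.1/3600 = 46 + 0.300000 + 0.004194 = 46.3041944
  N → positive
  Longitude: 153° + 32/60 + 50.14/3600 = 153 + 0.533333 + 0.013928 = 153.5472611
  E → positive
Point 3:
  Latitude: 0 + 50/60 + 19/3600 = 0.8386111
  S → negative
  Lon: 15′ + 26″ = 15.43333′; 11 + 15.43333/60 = 11.2572222
  W ⇒ negate
Point 4:
  Lat: 11 + 24/60 + 18.5/3600 = 11.4051389
  S → negative
  Longitude: 48 + 53/60 + 42.8/3600 = 48.8952222
  W → negative

1. -6.598569, 136.581333
2. 46.304194, 153.547261
3. -0.838611, -11.257222
4. -11.405139, -48.895222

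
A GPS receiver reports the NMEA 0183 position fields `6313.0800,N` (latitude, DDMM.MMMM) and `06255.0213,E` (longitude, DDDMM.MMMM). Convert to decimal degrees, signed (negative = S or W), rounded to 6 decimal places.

63.218000, 62.917022

φ: split at 2 digits → 63° and 13.08′; 63 + 13.08/60 = 63.2180000
N → positive
λ: split at 3 digits → 062° and 55.0213′; 62 + 55.0213/60 = 62.9170217
E → positive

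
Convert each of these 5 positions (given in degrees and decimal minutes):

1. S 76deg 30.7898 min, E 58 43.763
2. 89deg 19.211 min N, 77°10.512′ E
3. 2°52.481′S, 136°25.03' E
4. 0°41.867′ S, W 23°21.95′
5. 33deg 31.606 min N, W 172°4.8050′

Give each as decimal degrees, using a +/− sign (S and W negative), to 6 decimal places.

Point 1:
  Lat: 30.7898′ = 0.513163°; total 76.5131633
  S → negative
  Lon: 58 + 43.763/60 = 58.7293833
  E → positive
Point 2:
  Lat: 89 + 19.211/60 = 89.3201833
  N → positive
  Lon: 77 + 10.512/60 = 77.1752000
  E → positive
Point 3:
  Lat: 52.481′ = 0.874683°; total 2.8746833
  S ⇒ negate
  Longitude: 136 + 25.03/60 = 136.4171667
  E → positive
Point 4:
  Latitude: 41.867′ = 0.697783°; total 0.6977833
  S → negative
  Longitude: 21.95′ = 0.365833°; total 23.3658333
  W ⇒ negate
Point 5:
  Lat: 33 + 31.606/60 = 33.5267667
  N → positive
  Lon: 4.805′ = 0.080083°; total 172.0800833
  W → negative

1. -76.513163, 58.729383
2. 89.320183, 77.175200
3. -2.874683, 136.417167
4. -0.697783, -23.365833
5. 33.526767, -172.080083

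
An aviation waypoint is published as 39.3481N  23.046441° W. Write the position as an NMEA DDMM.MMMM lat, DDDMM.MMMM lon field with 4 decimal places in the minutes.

3920.8860,N / 02302.7865,W

Latitude: fractional part 0.348100 → 20.886000 minutes
λ: minutes = (23.046441 − 23) × 60 = 2.786460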